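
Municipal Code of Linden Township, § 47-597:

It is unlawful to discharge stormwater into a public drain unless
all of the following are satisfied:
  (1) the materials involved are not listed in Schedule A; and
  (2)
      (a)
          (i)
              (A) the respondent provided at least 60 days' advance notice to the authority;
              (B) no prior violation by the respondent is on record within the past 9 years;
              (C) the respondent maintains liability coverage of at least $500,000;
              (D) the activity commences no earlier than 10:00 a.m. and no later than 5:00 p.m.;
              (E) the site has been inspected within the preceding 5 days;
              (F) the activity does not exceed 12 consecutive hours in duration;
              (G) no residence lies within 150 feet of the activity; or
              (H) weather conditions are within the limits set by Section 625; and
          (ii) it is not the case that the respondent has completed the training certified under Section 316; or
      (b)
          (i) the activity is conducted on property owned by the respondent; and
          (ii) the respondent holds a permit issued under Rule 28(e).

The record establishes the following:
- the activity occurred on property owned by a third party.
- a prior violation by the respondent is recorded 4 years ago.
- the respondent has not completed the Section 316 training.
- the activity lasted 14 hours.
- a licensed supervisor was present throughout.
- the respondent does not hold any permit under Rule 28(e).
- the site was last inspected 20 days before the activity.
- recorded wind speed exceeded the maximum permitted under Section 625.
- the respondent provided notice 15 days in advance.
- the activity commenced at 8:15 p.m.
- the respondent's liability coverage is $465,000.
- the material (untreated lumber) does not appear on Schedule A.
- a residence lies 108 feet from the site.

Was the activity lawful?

(1) not (Schedule A material) — satisfied.
(A) ≥60 days' notice — not satisfied.
(B) no prior violation — not satisfied.
(C) coverage ≥ $500,000 — not satisfied.
(D) start within hours — fails.
(E) site inspected — fails.
(F) ≤ 12 hrs duration — not met.
(G) no residence in 150 ft — not satisfied.
(H) weather ok — not satisfied.
So (i) is not satisfied (F OR F OR F OR F OR F OR F OR F OR F).
(ii) not (training certified) — met.
(a): F AND T → false.
(i) own property — not met.
(ii) holds permit — not met.
So (b) is not satisfied (F AND F).
(2): F OR F → false.
So Overall is not satisfied (T AND F).

No — unlawful.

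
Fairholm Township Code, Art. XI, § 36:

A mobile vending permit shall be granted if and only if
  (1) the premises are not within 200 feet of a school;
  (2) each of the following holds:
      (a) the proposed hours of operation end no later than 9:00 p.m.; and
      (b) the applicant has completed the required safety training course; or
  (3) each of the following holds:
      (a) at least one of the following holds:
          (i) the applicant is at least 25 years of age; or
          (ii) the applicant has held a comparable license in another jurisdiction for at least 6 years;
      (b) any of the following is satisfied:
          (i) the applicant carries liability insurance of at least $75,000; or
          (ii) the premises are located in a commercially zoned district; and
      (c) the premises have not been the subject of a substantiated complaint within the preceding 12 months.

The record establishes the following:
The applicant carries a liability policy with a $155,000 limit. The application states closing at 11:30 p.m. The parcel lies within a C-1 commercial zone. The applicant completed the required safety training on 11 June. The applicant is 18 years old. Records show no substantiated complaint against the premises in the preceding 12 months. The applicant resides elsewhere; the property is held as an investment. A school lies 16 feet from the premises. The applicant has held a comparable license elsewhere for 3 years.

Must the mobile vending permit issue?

(1) ≥200 ft from school — not met.
(a) closes by 9 p.m. — not met.
(b) safety training — met.
So (2) is not satisfied (F AND T).
(i) age ≥ 25 — fails.
(ii) prior license ≥ 6 yr — fails.
So (a) is not satisfied (F OR F).
(i) insurance ≥ $75,000 — satisfied.
(ii) commercially zoned — met.
So (b) is satisfied (T OR T).
(c) no complaint in 12 mo. — holds.
So (3) is not satisfied (F AND T AND T).
So Overall is not satisfied (F OR F OR F).

No — denied.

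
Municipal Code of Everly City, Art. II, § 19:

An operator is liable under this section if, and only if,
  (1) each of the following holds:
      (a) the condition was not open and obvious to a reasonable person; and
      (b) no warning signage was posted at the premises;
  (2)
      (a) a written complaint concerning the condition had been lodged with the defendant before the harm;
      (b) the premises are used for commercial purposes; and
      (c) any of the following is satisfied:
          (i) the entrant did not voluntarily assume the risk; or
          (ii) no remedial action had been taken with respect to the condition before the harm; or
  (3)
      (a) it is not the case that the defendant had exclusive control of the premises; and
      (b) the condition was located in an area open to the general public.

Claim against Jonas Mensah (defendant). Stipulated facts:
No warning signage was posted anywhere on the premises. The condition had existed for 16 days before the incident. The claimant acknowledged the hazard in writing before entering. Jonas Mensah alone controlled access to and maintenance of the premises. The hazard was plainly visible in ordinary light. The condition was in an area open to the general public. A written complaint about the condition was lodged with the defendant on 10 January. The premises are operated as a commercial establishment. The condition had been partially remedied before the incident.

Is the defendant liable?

(a) not open/obvious — fails.
(b) no signage posted — holds.
So (1) is not satisfied (F AND T).
(a) complaint lodged — met.
(b) commercial use — satisfied.
(i) no assumed risk — fails.
(ii) no remedial action — not satisfied.
So (c) is not satisfied (F OR F).
(2): T AND T AND F → false.
(a) not (exclusive control) — fails.
(b) public area — met.
(3) = F AND T = false.
So Overall is not satisfied (F OR F OR F).

No — not liable.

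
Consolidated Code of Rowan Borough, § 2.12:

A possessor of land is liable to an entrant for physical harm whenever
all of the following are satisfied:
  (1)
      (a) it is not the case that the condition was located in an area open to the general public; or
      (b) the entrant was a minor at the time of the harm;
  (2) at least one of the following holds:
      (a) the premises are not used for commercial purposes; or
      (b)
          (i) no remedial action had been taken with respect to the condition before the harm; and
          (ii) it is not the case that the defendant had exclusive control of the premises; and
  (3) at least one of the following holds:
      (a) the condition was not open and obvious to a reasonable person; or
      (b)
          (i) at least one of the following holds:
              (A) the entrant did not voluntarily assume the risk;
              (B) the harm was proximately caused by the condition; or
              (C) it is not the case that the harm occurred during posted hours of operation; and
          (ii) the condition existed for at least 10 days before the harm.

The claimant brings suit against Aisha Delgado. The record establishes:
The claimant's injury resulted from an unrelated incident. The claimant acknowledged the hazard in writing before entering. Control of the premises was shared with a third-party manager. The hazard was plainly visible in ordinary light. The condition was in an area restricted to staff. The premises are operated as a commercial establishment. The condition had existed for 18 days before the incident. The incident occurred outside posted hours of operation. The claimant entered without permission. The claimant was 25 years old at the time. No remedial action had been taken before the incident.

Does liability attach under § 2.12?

(a) not (public area) — met.
(b) entrant a minor — not satisfied.
(1): T OR F → true.
(a) not (commercial use) — not met.
(i) no remedial action — satisfied.
(ii) not (exclusive control) — met.
(b) = T AND T = true.
So (2) is satisfied (F OR T).
(a) not open/obvious — not met.
(A) no assumed risk — fails.
(B) proximate cause — fails.
(C) not (during posted hours) — holds.
(i) = F OR F OR T = true.
(ii) condition ≥10 days old — holds.
(b): T AND T → true.
So (3) is satisfied (F OR T).
Overall = T AND T AND T = true.

Yes — liable.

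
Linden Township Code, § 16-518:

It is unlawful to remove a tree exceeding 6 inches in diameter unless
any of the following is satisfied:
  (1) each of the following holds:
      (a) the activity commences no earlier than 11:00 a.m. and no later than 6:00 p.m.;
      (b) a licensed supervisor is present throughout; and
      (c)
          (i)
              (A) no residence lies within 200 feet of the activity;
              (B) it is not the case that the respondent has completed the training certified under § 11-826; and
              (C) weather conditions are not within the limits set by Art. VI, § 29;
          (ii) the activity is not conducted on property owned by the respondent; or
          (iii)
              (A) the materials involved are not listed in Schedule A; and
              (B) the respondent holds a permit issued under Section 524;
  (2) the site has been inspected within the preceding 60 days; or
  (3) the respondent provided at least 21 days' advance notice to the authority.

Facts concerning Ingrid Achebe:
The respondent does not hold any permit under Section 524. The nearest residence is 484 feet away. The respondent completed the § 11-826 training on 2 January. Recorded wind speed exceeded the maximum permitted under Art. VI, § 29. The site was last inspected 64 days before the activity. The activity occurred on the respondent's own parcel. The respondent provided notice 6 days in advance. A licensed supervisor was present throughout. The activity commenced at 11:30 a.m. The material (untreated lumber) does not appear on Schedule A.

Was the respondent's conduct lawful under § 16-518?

(a) start within hours — holds.
(b) supervisor present — satisfied.
(A) no residence in 200 ft — met.
(B) not (training certified) — not met.
(C) not (weather ok) — holds.
So (i) is not satisfied (T AND F AND T).
(ii) not (own property) — not satisfied.
(A) not (Schedule A material) — holds.
(B) holds permit — not satisfied.
So (iii) is not satisfied (T AND F).
(c): F OR F OR F → false.
(1) = T AND T AND F = false.
(2) site inspected — not satisfied.
(3) ≥21 days' notice — not met.
So Overall is not satisfied (F OR F OR F).

No — unlawful.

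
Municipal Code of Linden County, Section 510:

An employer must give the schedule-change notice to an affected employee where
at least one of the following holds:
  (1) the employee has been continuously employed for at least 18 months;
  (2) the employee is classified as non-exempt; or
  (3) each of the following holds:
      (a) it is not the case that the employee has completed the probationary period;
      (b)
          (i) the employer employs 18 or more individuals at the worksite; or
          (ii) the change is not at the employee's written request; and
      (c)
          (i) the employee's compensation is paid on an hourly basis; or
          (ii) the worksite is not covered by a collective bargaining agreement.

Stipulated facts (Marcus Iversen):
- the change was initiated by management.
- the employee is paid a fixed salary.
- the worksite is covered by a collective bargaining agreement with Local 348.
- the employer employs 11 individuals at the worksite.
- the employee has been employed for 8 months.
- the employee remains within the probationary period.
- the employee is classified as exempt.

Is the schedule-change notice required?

No — not required.

(1) tenure ≥ 18 mo. — not satisfied.
(2) non-exempt — not met.
(a) not (past probation) — satisfied.
(i) ≥ 18 at site — fails.
(ii) not employee-requested — holds.
(b) = F OR T = true.
(i) hourly-paid — not satisfied.
(ii) no CBA — fails.
So (c) is not satisfied (F OR F).
(3) = T AND T AND F = false.
Overall: F OR F OR F → false.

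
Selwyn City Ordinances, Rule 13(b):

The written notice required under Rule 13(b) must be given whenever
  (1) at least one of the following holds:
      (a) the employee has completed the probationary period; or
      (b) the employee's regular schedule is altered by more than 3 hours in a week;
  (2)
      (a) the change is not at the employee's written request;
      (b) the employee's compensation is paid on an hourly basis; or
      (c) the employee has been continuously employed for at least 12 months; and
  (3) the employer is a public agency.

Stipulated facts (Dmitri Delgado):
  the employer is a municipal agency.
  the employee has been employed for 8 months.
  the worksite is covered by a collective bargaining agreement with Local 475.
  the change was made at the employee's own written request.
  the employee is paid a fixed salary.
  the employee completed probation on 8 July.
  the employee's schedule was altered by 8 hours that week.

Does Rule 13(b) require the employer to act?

No — not required.

(a) past probation — satisfied.
(b) schedule shift > 3h — met.
So (1) is satisfied (T OR T).
(a) not employee-requested — fails.
(b) hourly-paid — not satisfied.
(c) tenure ≥ 12 mo. — not satisfied.
(2): F OR F OR F → false.
(3) public agency — satisfied.
Overall = T AND F AND T = false.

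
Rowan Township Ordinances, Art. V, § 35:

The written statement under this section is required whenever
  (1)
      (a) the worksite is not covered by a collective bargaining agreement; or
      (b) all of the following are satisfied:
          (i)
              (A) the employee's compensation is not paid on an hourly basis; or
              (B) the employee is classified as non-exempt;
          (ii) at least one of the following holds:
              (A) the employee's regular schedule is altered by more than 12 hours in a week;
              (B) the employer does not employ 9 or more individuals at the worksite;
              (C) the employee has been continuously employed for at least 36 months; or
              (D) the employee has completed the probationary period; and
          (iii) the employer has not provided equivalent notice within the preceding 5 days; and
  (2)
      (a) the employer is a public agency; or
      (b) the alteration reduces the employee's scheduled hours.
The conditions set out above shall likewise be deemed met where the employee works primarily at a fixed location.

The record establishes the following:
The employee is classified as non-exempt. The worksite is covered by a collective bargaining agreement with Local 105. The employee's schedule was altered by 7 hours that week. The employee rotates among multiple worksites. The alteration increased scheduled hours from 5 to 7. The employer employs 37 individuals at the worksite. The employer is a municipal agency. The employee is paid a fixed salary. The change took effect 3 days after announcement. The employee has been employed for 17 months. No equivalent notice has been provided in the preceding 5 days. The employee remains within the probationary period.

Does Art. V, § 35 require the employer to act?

(a) no CBA — fails.
(A) not (hourly-paid) — met.
(B) non-exempt — met.
(i) = T OR T = true.
(A) schedule shift > 12h — fails.
(B) not (≥ 9 at site) — not satisfied.
(C) tenure ≥ 36 mo. — not met.
(D) past probation — fails.
(ii): F OR F OR F OR F → false.
(iii) no recent notice — holds.
(b): T AND F AND T → false.
(1): F OR F → false.
(a) public agency — holds.
(b) hours reduced — not met.
So (2) is satisfied (T OR F).
So Overall is not satisfied (F AND T).
Exception (fixed location) — not satisfied.
Result: main false OR exception false → false.

No — not required.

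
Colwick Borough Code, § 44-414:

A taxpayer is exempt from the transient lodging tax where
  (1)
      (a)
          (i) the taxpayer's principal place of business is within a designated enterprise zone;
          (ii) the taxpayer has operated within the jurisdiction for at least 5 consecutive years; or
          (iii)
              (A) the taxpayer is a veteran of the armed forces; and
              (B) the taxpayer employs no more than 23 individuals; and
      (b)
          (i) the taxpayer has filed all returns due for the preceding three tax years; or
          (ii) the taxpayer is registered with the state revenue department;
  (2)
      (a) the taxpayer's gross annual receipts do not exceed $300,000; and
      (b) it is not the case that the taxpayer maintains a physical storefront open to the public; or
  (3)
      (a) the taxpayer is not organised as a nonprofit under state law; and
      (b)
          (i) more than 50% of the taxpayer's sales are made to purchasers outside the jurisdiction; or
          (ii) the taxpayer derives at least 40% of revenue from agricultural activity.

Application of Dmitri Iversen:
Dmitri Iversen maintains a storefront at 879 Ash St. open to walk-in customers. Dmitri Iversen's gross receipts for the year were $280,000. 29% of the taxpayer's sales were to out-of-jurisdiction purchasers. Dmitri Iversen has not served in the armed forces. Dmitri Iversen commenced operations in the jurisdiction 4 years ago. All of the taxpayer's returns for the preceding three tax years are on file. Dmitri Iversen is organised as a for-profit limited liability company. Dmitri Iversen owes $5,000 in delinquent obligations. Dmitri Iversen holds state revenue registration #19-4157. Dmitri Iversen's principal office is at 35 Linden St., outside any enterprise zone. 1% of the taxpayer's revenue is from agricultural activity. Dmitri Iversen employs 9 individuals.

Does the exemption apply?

(i) in enterprise zone — not satisfied.
(ii) ≥ 5 yrs in jurisdiction — fails.
(A) veteran — fails.
(B) ≤ 23 employees — met.
So (iii) is not satisfied (F AND T).
(a): F OR F OR F → false.
(i) returns current — holds.
(ii) state-registered — holds.
(b) = T OR T = true.
(1) = F AND T = false.
(a) receipts ≤ $300,000 — satisfied.
(b) not (has storefront) — not satisfied.
(2) = T AND F = false.
(a) not (nonprofit) — met.
(i) >50% out-of-jur. sales — fails.
(ii) ≥40% agricultural — fails.
(b) = F OR F = false.
So (3) is not satisfied (T AND F).
Overall = F OR F OR F = false.

No — not exempt.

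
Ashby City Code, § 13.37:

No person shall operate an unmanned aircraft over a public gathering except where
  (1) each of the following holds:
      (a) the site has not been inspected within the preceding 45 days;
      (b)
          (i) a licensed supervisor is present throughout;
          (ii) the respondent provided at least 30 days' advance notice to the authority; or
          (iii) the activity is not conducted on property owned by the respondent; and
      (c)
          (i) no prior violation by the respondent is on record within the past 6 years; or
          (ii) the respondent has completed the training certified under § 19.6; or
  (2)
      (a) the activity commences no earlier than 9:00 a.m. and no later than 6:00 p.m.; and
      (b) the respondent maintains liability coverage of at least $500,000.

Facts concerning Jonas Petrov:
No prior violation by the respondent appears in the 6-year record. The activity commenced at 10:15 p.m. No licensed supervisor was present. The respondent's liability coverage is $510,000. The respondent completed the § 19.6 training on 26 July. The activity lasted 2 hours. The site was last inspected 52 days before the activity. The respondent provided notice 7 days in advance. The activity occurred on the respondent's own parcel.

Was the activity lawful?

(a) not (site inspected) — holds.
(i) supervisor present — fails.
(ii) ≥30 days' notice — not met.
(iii) not (own property) — fails.
(b): F OR F OR F → false.
(i) no prior violation — met.
(ii) training certified — met.
(c): T OR T → true.
So (1) is not satisfied (T AND F AND T).
(a) start within hours — fails.
(b) coverage ≥ $500,000 — met.
So (2) is not satisfied (F AND T).
Overall: F OR F → false.

No — unlawful.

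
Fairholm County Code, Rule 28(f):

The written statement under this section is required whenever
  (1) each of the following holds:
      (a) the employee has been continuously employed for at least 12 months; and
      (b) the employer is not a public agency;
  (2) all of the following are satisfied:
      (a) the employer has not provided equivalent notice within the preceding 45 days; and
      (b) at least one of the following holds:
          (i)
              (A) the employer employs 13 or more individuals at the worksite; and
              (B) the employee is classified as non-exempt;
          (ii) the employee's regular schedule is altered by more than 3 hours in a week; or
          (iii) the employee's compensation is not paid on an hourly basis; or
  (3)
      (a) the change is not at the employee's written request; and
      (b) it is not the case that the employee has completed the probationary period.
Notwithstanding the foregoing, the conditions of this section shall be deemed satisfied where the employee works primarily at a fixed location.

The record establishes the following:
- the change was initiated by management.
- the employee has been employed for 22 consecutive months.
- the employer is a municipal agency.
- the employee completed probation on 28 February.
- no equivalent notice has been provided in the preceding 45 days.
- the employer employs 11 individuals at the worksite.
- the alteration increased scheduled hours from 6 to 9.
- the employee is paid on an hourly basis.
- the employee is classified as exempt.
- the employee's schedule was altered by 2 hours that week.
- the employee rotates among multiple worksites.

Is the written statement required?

No — not required.

(a) tenure ≥ 12 mo. — met.
(b) not (public agency) — not satisfied.
So (1) is not satisfied (T AND F).
(a) no recent notice — holds.
(A) ≥ 13 at site — not satisfied.
(B) non-exempt — not satisfied.
So (i) is not satisfied (F AND F).
(ii) schedule shift > 3h — not satisfied.
(iii) not (hourly-paid) — fails.
So (b) is not satisfied (F OR F OR F).
So (2) is not satisfied (T AND F).
(a) not employee-requested — holds.
(b) not (past probation) — not met.
(3) = T AND F = false.
Overall = F OR F OR F = false.
Exception (fixed location) — not satisfied.
Result: main false OR exception false → false.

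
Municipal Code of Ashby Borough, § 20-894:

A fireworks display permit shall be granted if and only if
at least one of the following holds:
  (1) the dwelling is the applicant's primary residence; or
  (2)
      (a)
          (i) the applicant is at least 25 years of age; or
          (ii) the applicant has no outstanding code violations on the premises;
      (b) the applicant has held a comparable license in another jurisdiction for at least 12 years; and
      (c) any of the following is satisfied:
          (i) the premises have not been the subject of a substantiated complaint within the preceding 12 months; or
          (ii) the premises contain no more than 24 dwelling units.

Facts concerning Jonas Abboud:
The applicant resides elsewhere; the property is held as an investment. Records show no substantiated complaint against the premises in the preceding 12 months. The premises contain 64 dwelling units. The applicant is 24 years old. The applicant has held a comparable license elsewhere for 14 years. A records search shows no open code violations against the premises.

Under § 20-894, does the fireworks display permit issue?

(1) primary residence — fails.
(i) age ≥ 25 — not met.
(ii) no code violations — holds.
(a) = F OR T = true.
(b) prior license ≥ 12 yr — met.
(i) no complaint in 12 mo. — met.
(ii) ≤ 24 units — not met.
(c) = T OR F = true.
So (2) is satisfied (T AND T AND T).
Overall: F OR T → true.

Yes — granted.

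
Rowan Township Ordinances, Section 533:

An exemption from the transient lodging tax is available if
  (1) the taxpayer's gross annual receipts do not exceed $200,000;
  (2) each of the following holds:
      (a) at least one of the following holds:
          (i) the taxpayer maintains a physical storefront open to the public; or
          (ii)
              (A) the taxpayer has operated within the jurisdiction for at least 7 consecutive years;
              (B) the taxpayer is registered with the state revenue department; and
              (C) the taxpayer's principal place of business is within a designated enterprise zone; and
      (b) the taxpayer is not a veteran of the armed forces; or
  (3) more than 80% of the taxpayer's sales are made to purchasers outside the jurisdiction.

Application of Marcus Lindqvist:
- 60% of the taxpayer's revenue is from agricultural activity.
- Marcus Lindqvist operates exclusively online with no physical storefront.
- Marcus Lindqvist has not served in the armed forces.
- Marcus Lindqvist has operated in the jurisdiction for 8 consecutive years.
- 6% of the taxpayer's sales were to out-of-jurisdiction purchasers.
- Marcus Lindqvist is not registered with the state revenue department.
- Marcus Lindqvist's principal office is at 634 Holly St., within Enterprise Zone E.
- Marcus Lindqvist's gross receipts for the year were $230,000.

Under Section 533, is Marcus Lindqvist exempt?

(1) receipts ≤ $200,000 — not met.
(i) has storefront — not met.
(A) ≥ 7 yrs in jurisdiction — met.
(B) state-registered — not satisfied.
(C) in enterprise zone — met.
(ii) = T AND F AND T = false.
So (a) is not satisfied (F OR F).
(b) not (veteran) — holds.
So (2) is not satisfied (F AND T).
(3) >80% out-of-jur. sales — fails.
Overall = F OR F OR F = false.

No — not exempt.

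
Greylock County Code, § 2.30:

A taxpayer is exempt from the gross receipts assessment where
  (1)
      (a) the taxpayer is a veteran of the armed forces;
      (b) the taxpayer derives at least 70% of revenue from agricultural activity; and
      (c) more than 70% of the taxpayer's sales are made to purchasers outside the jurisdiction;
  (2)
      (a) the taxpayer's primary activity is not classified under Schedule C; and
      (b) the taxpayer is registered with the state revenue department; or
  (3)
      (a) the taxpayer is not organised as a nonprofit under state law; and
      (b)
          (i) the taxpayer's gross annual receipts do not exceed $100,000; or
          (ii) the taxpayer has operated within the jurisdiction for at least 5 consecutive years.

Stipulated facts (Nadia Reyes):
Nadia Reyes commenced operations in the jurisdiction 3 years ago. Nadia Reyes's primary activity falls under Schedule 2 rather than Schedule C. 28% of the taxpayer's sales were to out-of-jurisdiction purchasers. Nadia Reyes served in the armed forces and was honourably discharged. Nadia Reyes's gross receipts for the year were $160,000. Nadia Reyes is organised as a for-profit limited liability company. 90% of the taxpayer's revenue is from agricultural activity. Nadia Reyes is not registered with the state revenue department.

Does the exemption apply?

(a) veteran — met.
(b) ≥70% agricultural — holds.
(c) >70% out-of-jur. sales — fails.
(1): T AND T AND F → false.
(a) not (Schedule C activity) — met.
(b) state-registered — not satisfied.
(2) = T AND F = false.
(a) not (nonprofit) — met.
(i) receipts ≤ $100,000 — not satisfied.
(ii) ≥ 5 yrs in jurisdiction — not satisfied.
(b) = F OR F = false.
(3) = T AND F = false.
Overall: F OR F OR F → false.

No — not exempt.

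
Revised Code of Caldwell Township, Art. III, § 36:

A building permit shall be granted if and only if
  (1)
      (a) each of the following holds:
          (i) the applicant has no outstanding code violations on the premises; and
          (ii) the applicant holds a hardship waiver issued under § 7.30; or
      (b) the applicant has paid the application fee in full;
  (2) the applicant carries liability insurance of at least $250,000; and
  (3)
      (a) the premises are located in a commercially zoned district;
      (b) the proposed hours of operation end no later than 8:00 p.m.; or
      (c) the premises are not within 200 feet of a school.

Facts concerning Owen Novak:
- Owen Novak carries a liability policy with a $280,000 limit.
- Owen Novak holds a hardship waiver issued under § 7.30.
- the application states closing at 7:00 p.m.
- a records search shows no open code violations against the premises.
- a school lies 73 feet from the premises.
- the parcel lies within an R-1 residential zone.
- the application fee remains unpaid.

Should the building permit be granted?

(i) no code violations — holds.
(ii) hardship waiver — met.
(a) = T AND T = true.
(b) fee paid — not met.
So (1) is satisfied (T OR F).
(2) insurance ≥ $250,000 — met.
(a) commercially zoned — not satisfied.
(b) closes by 8 p.m. — satisfied.
(c) ≥200 ft from school — not satisfied.
(3): F OR T OR F → true.
Overall: T AND T AND T → true.

Yes — granted.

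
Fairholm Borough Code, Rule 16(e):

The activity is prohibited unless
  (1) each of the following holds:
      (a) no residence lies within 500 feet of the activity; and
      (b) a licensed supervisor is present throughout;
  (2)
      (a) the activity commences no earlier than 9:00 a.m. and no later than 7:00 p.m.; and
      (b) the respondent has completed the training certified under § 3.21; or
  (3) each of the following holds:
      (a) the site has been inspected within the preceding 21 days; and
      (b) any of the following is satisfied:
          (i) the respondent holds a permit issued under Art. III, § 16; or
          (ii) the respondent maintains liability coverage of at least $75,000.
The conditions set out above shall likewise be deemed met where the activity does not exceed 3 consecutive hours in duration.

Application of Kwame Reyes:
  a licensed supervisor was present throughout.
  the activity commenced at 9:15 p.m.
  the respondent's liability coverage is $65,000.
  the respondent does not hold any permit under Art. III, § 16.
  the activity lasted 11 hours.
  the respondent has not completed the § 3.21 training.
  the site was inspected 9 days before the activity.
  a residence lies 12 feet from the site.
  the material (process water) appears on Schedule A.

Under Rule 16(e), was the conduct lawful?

No — unlawful.

(a) no residence in 500 ft — not satisfied.
(b) supervisor present — met.
(1) = F AND T = false.
(a) start within hours — not met.
(b) training certified — not met.
So (2) is not satisfied (F AND F).
(a) site inspected — holds.
(i) holds permit — not met.
(ii) coverage ≥ $75,000 — not satisfied.
(b) = F OR F = false.
So (3) is not satisfied (T AND F).
Overall: F OR F OR F → false.
Exception (≤ 3 hrs duration) — not satisfied.
Result: main false OR exception false → false.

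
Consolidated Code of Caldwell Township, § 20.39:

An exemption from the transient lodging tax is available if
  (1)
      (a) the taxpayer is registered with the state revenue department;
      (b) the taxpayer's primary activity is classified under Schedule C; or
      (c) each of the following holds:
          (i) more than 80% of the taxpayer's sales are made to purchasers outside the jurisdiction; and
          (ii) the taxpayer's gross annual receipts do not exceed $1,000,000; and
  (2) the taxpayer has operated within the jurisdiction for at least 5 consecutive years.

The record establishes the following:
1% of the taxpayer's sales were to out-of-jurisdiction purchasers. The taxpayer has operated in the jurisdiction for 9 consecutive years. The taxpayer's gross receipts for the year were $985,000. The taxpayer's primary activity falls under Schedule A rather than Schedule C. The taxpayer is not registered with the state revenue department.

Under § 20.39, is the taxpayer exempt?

(a) state-registered — fails.
(b) Schedule C activity — not met.
(i) >80% out-of-jur. sales — not satisfied.
(ii) receipts ≤ $1,000,000 — met.
(c) = F AND T = false.
So (1) is not satisfied (F OR F OR F).
(2) ≥ 5 yrs in jurisdiction — met.
Overall = F AND T = false.

No — not exempt.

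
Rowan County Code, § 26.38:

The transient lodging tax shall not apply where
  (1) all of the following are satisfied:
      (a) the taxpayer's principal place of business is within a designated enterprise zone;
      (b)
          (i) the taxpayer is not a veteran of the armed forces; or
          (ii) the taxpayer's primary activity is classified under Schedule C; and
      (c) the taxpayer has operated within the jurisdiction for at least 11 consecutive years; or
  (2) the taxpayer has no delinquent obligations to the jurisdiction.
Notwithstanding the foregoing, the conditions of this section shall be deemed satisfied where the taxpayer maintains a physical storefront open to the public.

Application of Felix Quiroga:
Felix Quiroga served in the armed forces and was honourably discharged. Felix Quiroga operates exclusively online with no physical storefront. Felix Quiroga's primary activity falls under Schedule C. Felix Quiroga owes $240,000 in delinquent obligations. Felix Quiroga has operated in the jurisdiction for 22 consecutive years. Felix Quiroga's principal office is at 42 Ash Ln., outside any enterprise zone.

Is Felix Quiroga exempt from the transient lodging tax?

No — not exempt.

(a) in enterprise zone — not satisfied.
(i) not (veteran) — fails.
(ii) Schedule C activity — satisfied.
So (b) is satisfied (F OR T).
(c) ≥ 11 yrs in jurisdiction — holds.
(1) = F AND T AND T = false.
(2) no delinquency — not satisfied.
So Overall is not satisfied (F OR F).
Exception (has storefront) — not satisfied.
Result: main false OR exception false → false.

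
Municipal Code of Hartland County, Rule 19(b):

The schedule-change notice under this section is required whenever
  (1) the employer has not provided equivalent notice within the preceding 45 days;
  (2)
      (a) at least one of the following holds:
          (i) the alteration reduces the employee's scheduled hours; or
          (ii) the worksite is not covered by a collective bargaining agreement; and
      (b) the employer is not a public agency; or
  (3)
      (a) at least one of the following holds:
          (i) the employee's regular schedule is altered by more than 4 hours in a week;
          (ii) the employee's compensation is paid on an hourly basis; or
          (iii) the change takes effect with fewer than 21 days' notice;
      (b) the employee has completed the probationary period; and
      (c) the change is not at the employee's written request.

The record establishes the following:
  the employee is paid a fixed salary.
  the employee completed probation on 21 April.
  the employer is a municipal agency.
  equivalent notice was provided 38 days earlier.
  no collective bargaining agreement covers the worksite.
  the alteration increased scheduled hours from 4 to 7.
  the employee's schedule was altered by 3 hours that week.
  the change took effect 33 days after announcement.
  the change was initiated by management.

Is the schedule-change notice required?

(1) no recent notice — fails.
(i) hours reduced — fails.
(ii) no CBA — satisfied.
(a): F OR T → true.
(b) not (public agency) — not met.
So (2) is not satisfied (T AND F).
(i) schedule shift > 4h — not satisfied.
(ii) hourly-paid — not met.
(iii) < 21 days' notice — not satisfied.
(a) = F OR F OR F = false.
(b) past probation — met.
(c) not employee-requested — satisfied.
(3): F AND T AND T → false.
Overall: F OR F OR F → false.

No — not required.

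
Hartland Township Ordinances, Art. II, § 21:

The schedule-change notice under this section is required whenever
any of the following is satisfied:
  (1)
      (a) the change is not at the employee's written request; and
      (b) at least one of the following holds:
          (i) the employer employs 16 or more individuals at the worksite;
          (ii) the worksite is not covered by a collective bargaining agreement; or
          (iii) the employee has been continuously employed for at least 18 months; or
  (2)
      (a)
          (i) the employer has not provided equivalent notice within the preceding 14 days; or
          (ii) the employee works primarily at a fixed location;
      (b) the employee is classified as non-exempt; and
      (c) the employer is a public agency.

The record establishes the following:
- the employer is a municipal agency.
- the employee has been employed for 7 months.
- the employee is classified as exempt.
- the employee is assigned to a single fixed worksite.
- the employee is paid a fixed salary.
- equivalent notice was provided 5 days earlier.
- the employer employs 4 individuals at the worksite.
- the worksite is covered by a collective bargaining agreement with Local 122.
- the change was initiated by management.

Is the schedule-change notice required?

(a) not employee-requested — holds.
(i) ≥ 16 at site — not satisfied.
(ii) no CBA — fails.
(iii) tenure ≥ 18 mo. — not met.
So (b) is not satisfied (F OR F OR F).
So (1) is not satisfied (T AND F).
(i) no recent notice — not met.
(ii) fixed location — met.
So (a) is satisfied (F OR T).
(b) non-exempt — not satisfied.
(c) public agency — holds.
So (2) is not satisfied (T AND F AND T).
Overall = F OR F = false.

No — not required.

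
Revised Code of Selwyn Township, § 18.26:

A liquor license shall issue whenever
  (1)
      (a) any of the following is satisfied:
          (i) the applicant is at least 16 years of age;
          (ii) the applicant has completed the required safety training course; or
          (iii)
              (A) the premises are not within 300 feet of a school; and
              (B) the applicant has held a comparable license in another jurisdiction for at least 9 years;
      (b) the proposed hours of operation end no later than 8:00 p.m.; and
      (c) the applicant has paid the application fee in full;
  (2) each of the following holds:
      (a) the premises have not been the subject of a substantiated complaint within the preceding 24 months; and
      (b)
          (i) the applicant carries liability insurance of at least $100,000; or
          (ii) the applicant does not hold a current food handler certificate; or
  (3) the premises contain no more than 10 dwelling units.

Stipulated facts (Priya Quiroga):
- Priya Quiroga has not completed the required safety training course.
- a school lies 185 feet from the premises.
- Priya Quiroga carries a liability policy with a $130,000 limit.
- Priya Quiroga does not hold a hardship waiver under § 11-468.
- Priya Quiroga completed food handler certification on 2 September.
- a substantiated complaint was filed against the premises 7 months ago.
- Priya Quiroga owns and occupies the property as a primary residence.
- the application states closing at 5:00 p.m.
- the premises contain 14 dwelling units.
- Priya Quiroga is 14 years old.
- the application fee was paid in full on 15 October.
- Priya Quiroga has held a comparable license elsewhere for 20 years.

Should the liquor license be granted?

(i) age ≥ 16 — not satisfied.
(ii) safety training — not met.
(A) ≥300 ft from school — not satisfied.
(B) prior license ≥ 9 yr — holds.
(iii) = F AND T = false.
(a) = F OR F OR F = false.
(b) closes by 8 p.m. — holds.
(c) fee paid — satisfied.
(1) = F AND T AND T = false.
(a) no complaint in 24 mo. — not satisfied.
(i) insurance ≥ $100,000 — met.
(ii) not (food handler cert.) — not satisfied.
(b): T OR F → true.
(2) = F AND T = false.
(3) ≤ 10 units — fails.
So Overall is not satisfied (F OR F OR F).

No — denied.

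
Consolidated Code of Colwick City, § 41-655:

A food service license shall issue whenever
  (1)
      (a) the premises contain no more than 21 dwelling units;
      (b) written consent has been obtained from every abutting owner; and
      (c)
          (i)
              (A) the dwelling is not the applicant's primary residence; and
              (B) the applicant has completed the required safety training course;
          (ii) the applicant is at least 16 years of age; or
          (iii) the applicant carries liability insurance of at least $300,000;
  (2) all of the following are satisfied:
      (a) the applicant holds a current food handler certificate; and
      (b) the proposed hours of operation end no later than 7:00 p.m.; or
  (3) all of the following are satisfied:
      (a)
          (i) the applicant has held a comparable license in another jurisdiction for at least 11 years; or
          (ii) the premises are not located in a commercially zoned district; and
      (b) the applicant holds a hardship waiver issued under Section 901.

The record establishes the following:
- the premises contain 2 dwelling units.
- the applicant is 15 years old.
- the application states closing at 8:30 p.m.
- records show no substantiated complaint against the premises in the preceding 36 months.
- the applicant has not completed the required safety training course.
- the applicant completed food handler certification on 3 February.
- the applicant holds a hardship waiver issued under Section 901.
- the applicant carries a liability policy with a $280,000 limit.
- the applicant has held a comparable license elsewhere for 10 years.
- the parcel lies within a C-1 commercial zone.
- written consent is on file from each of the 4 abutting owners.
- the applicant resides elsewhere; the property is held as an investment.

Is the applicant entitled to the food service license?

(a) ≤ 21 units — satisfied.
(b) all abutters consent — satisfied.
(A) not (primary residence) — met.
(B) safety training — not met.
(i) = T AND F = false.
(ii) age ≥ 16 — fails.
(iii) insurance ≥ $300,000 — not satisfied.
(c): F OR F OR F → false.
So (1) is not satisfied (T AND T AND F).
(a) food handler cert. — met.
(b) closes by 7 p.m. — not satisfied.
So (2) is not satisfied (T AND F).
(i) prior license ≥ 11 yr — not met.
(ii) not (commercially zoned) — not met.
(a): F OR F → false.
(b) hardship waiver — satisfied.
(3) = F AND T = false.
Overall = F OR F OR F = false.

No — denied.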